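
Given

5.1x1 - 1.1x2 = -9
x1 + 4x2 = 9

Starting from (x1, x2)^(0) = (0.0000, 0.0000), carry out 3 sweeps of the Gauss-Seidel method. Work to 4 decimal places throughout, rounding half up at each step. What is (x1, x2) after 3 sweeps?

Iteration 1:
  x1 = (-9 - (-1.1)·0.0000) / (5.1) = -1.7647
  x2 = (9 - (1)·-1.7647) / (4) = 2.6912
Iteration 2:
  x1 = (-9 - (-1.1)·2.6912) / (5.1) = -1.1843
  x2 = (9 - (1)·-1.1843) / (4) = 2.5461
Iteration 3:
  x1 = (-9 - (-1.1)·2.5461) / (5.1) = -1.2155
  x2 = (9 - (1)·-1.2155) / (4) = 2.5539

(-1.2155, 2.5539)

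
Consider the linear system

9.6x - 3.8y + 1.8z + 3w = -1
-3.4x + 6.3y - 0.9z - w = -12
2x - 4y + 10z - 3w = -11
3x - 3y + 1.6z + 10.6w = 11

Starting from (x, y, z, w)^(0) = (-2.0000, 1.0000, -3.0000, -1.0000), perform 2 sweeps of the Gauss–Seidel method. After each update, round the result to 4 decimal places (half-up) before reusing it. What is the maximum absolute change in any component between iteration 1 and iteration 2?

Iteration 1:
  x = (-1 - (-3.8)·1.0000 - (1.8)·-3.0000 - (3)·-1.0000) / (9.6) = 1.1667
  y = (-12 - (-3.4)·1.1667 - (-0.9)·-3.0000 - (-1)·-1.0000) / (6.3) = -1.8624
  z = (-11 - (2)·1.1667 - (-4)·-1.8624 - (-3)·-1.0000) / (10) = -2.3783
  w = (11 - (3)·1.1667 - (-3)·-1.8624 - (1.6)·-2.3783) / (10.6) = 0.5394
Iteration 2:
  x = (-1 - (-3.8)·-1.8624 - (1.8)·-2.3783 - (3)·0.5394) / (9.6) = -0.5640
  y = (-12 - (-3.4)·-0.5640 - (-0.9)·-2.3783 - (-1)·0.5394) / (6.3) = -2.4633
  z = (-11 - (2)·-0.5640 - (-4)·-2.4633 - (-3)·0.5394) / (10) = -1.8107
  w = (11 - (3)·-0.5640 - (-3)·-2.4633 - (1.6)·-1.8107) / (10.6) = 0.7735
Change: (-1.7307, -0.6009, 0.5676, 0.2341) → max |·| = 1.7307

1.7307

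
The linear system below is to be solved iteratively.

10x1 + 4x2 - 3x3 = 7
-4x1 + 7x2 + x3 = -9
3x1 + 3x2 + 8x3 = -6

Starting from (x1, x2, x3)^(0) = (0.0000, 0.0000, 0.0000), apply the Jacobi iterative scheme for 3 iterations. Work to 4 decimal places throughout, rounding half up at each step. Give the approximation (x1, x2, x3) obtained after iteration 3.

Iteration 1:
  x1 = (7 - (4)·0.0000 - (-3)·0.0000) / (10) = 0.7000
  x2 = (-9 - (-4)·0.0000 - (1)·0.0000) / (7) = -1.2857
  x3 = (-6 - (3)·0.0000 - (3)·0.0000) / (8) = -0.7500
Iteration 2:
  x1 = (7 - (4)·-1.2857 - (-3)·-0.7500) / (10) = 0.9893
  x2 = (-9 - (-4)·0.7000 - (1)·-0.7500) / (7) = -0.7786
  x3 = (-6 - (3)·0.7000 - (3)·-1.2857) / (8) = -0.5304
Iteration 3:
  x1 = (7 - (4)·-0.7786 - (-3)·-0.5304) / (10) = 0.8523
  x2 = (-9 - (-4)·0.9893 - (1)·-0.5304) / (7) = -0.6446
  x3 = (-6 - (3)·0.9893 - (3)·-0.7786) / (8) = -0.8290

(0.8523, -0.6446, -0.8290)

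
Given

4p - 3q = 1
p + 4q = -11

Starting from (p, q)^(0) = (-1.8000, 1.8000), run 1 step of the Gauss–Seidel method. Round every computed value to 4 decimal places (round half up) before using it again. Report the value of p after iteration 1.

Iteration 1:
  p = (1 - (-3)·1.8000) / (4) = 1.6000
  q = (-11 - (1)·1.6000) / (4) = -3.1500

1.6000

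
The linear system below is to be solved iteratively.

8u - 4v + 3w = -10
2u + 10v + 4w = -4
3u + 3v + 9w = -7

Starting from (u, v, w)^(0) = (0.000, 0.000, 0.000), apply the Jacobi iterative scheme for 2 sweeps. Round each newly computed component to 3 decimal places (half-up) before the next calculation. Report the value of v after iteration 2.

Iteration 1:
  u = (-10 - (-4)·0.000 - (3)·0.000) / (8) = -1.250
  v = (-4 - (2)·0.000 - (4)·0.000) / (10) = -0.400
  w = (-7 - (3)·0.000 - (3)·0.000) / (9) = -0.778
Iteration 2:
  u = (-10 - (-4)·-0.400 - (3)·-0.778) / (8) = -1.158
  v = (-4 - (2)·-1.250 - (4)·-0.778) / (10) = 0.161
  w = (-7 - (3)·-1.250 - (3)·-0.400) / (9) = -0.228

0.161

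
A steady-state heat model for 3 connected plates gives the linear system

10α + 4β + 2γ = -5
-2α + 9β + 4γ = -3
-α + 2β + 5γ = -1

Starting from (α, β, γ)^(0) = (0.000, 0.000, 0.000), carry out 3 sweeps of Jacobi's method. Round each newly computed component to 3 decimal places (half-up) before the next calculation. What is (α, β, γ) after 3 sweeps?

(-0.324, -0.332, -0.123)

Iteration 1:
  α = (-5 - (4)·0.000 - (2)·0.000) / (10) = -0.500
  β = (-3 - (-2)·0.000 - (4)·0.000) / (9) = -0.333
  γ = (-1 - (-1)·0.000 - (2)·0.000) / (5) = -0.200
Iteration 2:
  α = (-5 - (4)·-0.333 - (2)·-0.200) / (10) = -0.327
  β = (-3 - (-2)·-0.500 - (4)·-0.200) / (9) = -0.356
  γ = (-1 - (-1)·-0.500 - (2)·-0.333) / (5) = -0.167
Iteration 3:
  α = (-5 - (4)·-0.356 - (2)·-0.167) / (10) = -0.324
  β = (-3 - (-2)·-0.327 - (4)·-0.167) / (9) = -0.332
  γ = (-1 - (-1)·-0.327 - (2)·-0.356) / (5) = -0.123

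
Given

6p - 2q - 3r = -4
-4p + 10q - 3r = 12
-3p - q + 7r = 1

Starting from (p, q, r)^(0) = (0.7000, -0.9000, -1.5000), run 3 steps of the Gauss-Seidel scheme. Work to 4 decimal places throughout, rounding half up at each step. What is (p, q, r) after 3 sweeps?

(-0.5331, 0.9369, 0.0482)

Iteration 1:
  p = (-4 - (-2)·-0.9000 - (-3)·-1.5000) / (6) = -1.7167
  q = (12 - (-4)·-1.7167 - (-3)·-1.5000) / (10) = 0.0633
  r = (1 - (-3)·-1.7167 - (-1)·0.0633) / (7) = -0.5838
Iteration 2:
  p = (-4 - (-2)·0.0633 - (-3)·-0.5838) / (6) = -0.9375
  q = (12 - (-4)·-0.9375 - (-3)·-0.5838) / (10) = 0.6499
  r = (1 - (-3)·-0.9375 - (-1)·0.6499) / (7) = -0.1661
Iteration 3:
  p = (-4 - (-2)·0.6499 - (-3)·-0.1661) / (6) = -0.5331
  q = (12 - (-4)·-0.5331 - (-3)·-0.1661) / (10) = 0.9369
  r = (1 - (-3)·-0.5331 - (-1)·0.9369) / (7) = 0.0482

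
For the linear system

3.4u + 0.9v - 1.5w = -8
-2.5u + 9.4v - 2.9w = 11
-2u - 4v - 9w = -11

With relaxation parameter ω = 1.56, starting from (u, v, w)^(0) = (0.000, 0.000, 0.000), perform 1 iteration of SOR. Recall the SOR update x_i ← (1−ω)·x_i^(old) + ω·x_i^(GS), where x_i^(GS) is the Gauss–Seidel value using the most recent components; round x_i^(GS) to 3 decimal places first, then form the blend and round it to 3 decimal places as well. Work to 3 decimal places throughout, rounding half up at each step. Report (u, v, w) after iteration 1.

Iteration 1:
  u: GS value = (-8 - (0.9)·0.000 - (-1.5)·0.000) / (3.4) = -2.353;  u ← (1−ω)·0.000 + ω·-2.353 = -3.671
  v: GS value = (11 - (-2.5)·-3.671 - (-2.9)·0.000) / (9.4) = 0.194;  v ← (1−ω)·0.000 + ω·0.194 = 0.303
  w: GS value = (-11 - (-2)·-3.671 - (-4)·0.303) / (-9) = 1.903;  w ← (1−ω)·0.000 + ω·1.903 = 2.969

(-3.671, 0.303, 2.969)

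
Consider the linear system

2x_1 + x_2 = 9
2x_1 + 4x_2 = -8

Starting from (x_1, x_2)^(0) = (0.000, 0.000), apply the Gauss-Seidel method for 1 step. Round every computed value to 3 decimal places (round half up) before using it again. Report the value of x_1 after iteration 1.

4.500

Iteration 1:
  x_1 = (9 - (1)·0.000) / (2) = 4.500
  x_2 = (-8 - (2)·4.500) / (4) = -4.250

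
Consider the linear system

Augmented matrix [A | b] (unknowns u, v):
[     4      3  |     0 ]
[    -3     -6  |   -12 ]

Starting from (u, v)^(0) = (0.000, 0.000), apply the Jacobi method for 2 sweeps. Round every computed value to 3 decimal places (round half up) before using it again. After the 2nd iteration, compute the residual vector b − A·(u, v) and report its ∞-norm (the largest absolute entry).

Iteration 1:
  u = (0 - (3)·0.000) / (4) = 0.000
  v = (-12 - (-3)·0.000) / (-6) = 2.000
Iteration 2:
  u = (0 - (3)·2.000) / (4) = -1.500
  v = (-12 - (-3)·0.000) / (-6) = 2.000
Residual b − A·x = (0.000, -4.500); ∞-norm = 4.500

4.500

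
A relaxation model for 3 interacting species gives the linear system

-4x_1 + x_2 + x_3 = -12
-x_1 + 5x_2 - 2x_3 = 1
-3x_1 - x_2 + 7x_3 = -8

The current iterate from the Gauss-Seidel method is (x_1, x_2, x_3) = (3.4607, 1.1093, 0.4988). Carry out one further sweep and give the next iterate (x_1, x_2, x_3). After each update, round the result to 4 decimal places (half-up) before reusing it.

One sweep:
  x_1 = (-12 - (1)·1.1093 - (1)·0.4988) / (-4) = 3.4020
  x_2 = (1 - (-1)·3.4020 - (-2)·0.4988) / (5) = 1.0799
  x_3 = (-8 - (-3)·3.4020 - (-1)·1.0799) / (7) = 0.4694

(3.4020, 1.0799, 0.4694)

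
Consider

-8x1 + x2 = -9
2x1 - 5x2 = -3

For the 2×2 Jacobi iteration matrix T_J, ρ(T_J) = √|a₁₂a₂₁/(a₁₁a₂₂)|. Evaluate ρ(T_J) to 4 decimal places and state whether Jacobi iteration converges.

a₁₂a₂₁/(a₁₁a₂₂) = (1)·(2) / ((-8)·(-5)) = 0.050000
ρ = √|0.050000| = √0.050000 = 0.2236
ρ < 1, so Jacobi converges

0.2236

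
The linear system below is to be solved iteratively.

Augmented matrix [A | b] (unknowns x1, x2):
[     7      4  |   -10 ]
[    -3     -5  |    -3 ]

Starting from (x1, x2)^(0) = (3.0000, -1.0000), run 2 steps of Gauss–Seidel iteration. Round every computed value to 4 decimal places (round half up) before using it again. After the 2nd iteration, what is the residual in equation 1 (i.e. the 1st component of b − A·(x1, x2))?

Iteration 1:
  x1 = (-10 - (4)·-1.0000) / (7) = -0.8571
  x2 = (-3 - (-3)·-0.8571) / (-5) = 1.1143
Iteration 2:
  x1 = (-10 - (4)·1.1143) / (7) = -2.0653
  x2 = (-3 - (-3)·-2.0653) / (-5) = 1.8392
Residual b − A·x = (-2.8997, 0.0001)

-2.8997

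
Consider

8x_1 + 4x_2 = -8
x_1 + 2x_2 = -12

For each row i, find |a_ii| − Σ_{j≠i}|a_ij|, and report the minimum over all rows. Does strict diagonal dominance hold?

row 1: |8| − (4) = 4
row 2: |2| − (1) = 1
minimum over rows = 1 → strictly diagonally dominant (convergence guaranteed)

1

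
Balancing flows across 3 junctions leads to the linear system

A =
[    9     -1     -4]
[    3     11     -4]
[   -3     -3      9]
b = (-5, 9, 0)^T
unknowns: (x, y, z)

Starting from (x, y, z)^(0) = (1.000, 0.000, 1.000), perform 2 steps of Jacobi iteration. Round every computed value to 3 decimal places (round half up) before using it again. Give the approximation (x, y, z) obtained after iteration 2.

(-0.307, 0.970, 0.266)

Iteration 1:
  x = (-5 - (-1)·0.000 - (-4)·1.000) / (9) = -0.111
  y = (9 - (3)·1.000 - (-4)·1.000) / (11) = 0.909
  z = (0 - (-3)·1.000 - (-3)·0.000) / (9) = 0.333
Iteration 2:
  x = (-5 - (-1)·0.909 - (-4)·0.333) / (9) = -0.307
  y = (9 - (3)·-0.111 - (-4)·0.333) / (11) = 0.970
  z = (0 - (-3)·-0.111 - (-3)·0.909) / (9) = 0.266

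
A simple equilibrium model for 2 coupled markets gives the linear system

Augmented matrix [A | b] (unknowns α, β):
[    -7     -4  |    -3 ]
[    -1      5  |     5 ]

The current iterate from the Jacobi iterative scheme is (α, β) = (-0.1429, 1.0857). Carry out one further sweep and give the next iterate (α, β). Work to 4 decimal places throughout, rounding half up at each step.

(-0.1918, 0.9714)

One sweep:
  α = (-3 - (-4)·1.0857) / (-7) = -0.1918
  β = (5 - (-1)·-0.1429) / (5) = 0.9714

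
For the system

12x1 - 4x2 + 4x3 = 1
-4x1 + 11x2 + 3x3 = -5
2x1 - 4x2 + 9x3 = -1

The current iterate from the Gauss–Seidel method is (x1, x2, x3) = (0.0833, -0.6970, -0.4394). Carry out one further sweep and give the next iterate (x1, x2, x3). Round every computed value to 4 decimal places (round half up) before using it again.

(-0.0025, -0.3356, -0.2597)

One sweep:
  x1 = (1 - (-4)·-0.6970 - (4)·-0.4394) / (12) = -0.0025
  x2 = (-5 - (-4)·-0.0025 - (3)·-0.4394) / (11) = -0.3356
  x3 = (-1 - (2)·-0.0025 - (-4)·-0.3356) / (9) = -0.2597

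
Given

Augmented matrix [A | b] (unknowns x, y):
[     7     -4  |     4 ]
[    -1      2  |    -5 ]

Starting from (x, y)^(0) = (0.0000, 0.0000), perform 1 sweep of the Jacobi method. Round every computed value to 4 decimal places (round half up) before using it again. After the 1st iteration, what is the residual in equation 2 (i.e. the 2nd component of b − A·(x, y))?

0.5714

Iteration 1:
  x = (4 - (-4)·0.0000) / (7) = 0.5714
  y = (-5 - (-1)·0.0000) / (2) = -2.5000
Residual b − A·x = (-9.9998, 0.5714)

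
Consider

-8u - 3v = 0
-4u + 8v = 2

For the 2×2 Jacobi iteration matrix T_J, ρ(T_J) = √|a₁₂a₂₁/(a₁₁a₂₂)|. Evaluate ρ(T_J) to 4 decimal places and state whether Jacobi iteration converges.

a₁₂a₂₁/(a₁₁a₂₂) = (-3)·(-4) / ((-8)·(8)) = -0.187500
ρ = √|-0.187500| = √0.187500 = 0.4330
ρ < 1, so Jacobi converges

0.4330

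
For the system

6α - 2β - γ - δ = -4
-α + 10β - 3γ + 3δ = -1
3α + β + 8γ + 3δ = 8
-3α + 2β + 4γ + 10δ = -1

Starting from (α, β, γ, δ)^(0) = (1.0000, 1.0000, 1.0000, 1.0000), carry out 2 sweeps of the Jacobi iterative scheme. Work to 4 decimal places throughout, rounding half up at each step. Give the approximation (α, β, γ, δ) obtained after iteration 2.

Iteration 1:
  α = (-4 - (-2)·1.0000 - (-1)·1.0000 - (-1)·1.0000) / (6) = 0.0000
  β = (-1 - (-1)·1.0000 - (-3)·1.0000 - (3)·1.0000) / (10) = 0.0000
  γ = (8 - (3)·1.0000 - (1)·1.0000 - (3)·1.0000) / (8) = 0.1250
  δ = (-1 - (-3)·1.0000 - (2)·1.0000 - (4)·1.0000) / (10) = -0.4000
Iteration 2:
  α = (-4 - (-2)·0.0000 - (-1)·0.1250 - (-1)·-0.4000) / (6) = -0.7125
  β = (-1 - (-1)·0.0000 - (-3)·0.1250 - (3)·-0.4000) / (10) = 0.0575
  γ = (8 - (3)·0.0000 - (1)·0.0000 - (3)·-0.4000) / (8) = 1.1500
  δ = (-1 - (-3)·0.0000 - (2)·0.0000 - (4)·0.1250) / (10) = -0.1500

(-0.7125, 0.0575, 1.1500, -0.1500)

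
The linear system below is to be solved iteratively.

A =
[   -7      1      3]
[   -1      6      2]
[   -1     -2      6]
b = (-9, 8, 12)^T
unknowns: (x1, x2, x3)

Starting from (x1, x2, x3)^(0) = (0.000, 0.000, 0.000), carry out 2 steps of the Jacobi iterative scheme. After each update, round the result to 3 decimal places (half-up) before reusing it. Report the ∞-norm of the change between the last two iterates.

1.047

Iteration 1:
  x1 = (-9 - (1)·0.000 - (3)·0.000) / (-7) = 1.286
  x2 = (8 - (-1)·0.000 - (2)·0.000) / (6) = 1.333
  x3 = (12 - (-1)·0.000 - (-2)·0.000) / (6) = 2.000
Iteration 2:
  x1 = (-9 - (1)·1.333 - (3)·2.000) / (-7) = 2.333
  x2 = (8 - (-1)·1.286 - (2)·2.000) / (6) = 0.881
  x3 = (12 - (-1)·1.286 - (-2)·1.333) / (6) = 2.659
Change: (1.047, -0.452, 0.659) → max |·| = 1.047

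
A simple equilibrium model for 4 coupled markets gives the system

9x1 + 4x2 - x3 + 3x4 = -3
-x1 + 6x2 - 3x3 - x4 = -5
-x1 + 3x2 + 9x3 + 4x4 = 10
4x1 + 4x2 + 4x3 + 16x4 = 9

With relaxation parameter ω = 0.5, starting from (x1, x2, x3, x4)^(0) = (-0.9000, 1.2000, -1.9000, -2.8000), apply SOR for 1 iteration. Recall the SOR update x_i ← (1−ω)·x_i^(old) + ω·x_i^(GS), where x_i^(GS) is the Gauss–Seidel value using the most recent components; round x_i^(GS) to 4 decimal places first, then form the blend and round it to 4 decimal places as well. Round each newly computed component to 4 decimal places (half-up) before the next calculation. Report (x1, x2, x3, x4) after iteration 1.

Iteration 1:
  x1: GS value = (-3 - (4)·1.2000 - (-1)·-1.9000 - (3)·-2.8000) / (9) = -0.1444;  x1 ← (1−ω)·-0.9000 + ω·-0.1444 = -0.5222
  x2: GS value = (-5 - (-1)·-0.5222 - (-3)·-1.9000 - (-1)·-2.8000) / (6) = -2.3370;  x2 ← (1−ω)·1.2000 + ω·-2.3370 = -0.5685
  x3: GS value = (10 - (-1)·-0.5222 - (3)·-0.5685 - (4)·-2.8000) / (9) = 2.4870;  x3 ← (1−ω)·-1.9000 + ω·2.4870 = 0.2935
  x4: GS value = (9 - (4)·-0.5222 - (4)·-0.5685 - (4)·0.2935) / (16) = 0.7618;  x4 ← (1−ω)·-2.8000 + ω·0.7618 = -1.0191

(-0.5222, -0.5685, 0.2935, -1.0191)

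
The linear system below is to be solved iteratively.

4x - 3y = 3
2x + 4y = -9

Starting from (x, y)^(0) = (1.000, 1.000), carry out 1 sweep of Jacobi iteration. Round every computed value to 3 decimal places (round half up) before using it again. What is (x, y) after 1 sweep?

Iteration 1:
  x = (3 - (-3)·1.000) / (4) = 1.500
  y = (-9 - (2)·1.000) / (4) = -2.750

(1.500, -2.750)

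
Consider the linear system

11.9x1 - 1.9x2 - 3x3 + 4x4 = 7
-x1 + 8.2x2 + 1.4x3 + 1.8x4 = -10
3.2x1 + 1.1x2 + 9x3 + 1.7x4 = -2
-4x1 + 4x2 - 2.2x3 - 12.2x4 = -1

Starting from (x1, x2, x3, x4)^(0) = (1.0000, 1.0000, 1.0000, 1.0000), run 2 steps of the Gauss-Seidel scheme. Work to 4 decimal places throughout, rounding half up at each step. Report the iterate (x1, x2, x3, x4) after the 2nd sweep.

Iteration 1:
  x1 = (7 - (-1.9)·1.0000 - (-3)·1.0000 - (4)·1.0000) / (11.9) = 0.6639
  x2 = (-10 - (-1)·0.6639 - (1.4)·1.0000 - (1.8)·1.0000) / (8.2) = -1.5288
  x3 = (-2 - (3.2)·0.6639 - (1.1)·-1.5288 - (1.7)·1.0000) / (9) = -0.4603
  x4 = (-1 - (-4)·0.6639 - (4)·-1.5288 - (-2.2)·-0.4603) / (-12.2) = -0.5539
Iteration 2:
  x1 = (7 - (-1.9)·-1.5288 - (-3)·-0.4603 - (4)·-0.5539) / (11.9) = 0.4143
  x2 = (-10 - (-1)·0.4143 - (1.4)·-0.4603 - (1.8)·-0.5539) / (8.2) = -0.9688
  x3 = (-2 - (3.2)·0.4143 - (1.1)·-0.9688 - (1.7)·-0.5539) / (9) = -0.1465
  x4 = (-1 - (-4)·0.4143 - (4)·-0.9688 - (-2.2)·-0.1465) / (-12.2) = -0.3451

(0.4143, -0.9688, -0.1465, -0.3451)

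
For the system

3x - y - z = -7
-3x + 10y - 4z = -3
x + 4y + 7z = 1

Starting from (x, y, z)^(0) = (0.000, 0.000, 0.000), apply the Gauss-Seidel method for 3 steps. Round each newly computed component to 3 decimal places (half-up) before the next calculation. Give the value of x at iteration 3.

-2.258

Iteration 1:
  x = (-7 - (-1)·0.000 - (-1)·0.000) / (3) = -2.333
  y = (-3 - (-3)·-2.333 - (-4)·0.000) / (10) = -1.000
  z = (1 - (1)·-2.333 - (4)·-1.000) / (7) = 1.048
Iteration 2:
  x = (-7 - (-1)·-1.000 - (-1)·1.048) / (3) = -2.317
  y = (-3 - (-3)·-2.317 - (-4)·1.048) / (10) = -0.576
  z = (1 - (1)·-2.317 - (4)·-0.576) / (7) = 0.803
Iteration 3:
  x = (-7 - (-1)·-0.576 - (-1)·0.803) / (3) = -2.258
  y = (-3 - (-3)·-2.258 - (-4)·0.803) / (10) = -0.656
  z = (1 - (1)·-2.258 - (4)·-0.656) / (7) = 0.840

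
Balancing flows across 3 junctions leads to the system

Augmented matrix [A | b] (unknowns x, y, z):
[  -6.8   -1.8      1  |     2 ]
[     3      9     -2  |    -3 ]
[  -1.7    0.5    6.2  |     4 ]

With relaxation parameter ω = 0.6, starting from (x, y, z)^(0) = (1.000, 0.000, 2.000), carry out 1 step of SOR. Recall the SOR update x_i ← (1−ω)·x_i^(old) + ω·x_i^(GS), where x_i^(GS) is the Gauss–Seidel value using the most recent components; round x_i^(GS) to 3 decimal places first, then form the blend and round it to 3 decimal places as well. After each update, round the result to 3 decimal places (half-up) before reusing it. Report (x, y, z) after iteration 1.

Iteration 1:
  x: GS value = (2 - (-1.8)·0.000 - (1)·2.000) / (-6.8) = 0.000;  x ← (1−ω)·1.000 + ω·0.000 = 0.400
  y: GS value = (-3 - (3)·0.400 - (-2)·2.000) / (9) = -0.022;  y ← (1−ω)·0.000 + ω·-0.022 = -0.013
  z: GS value = (4 - (-1.7)·0.400 - (0.5)·-0.013) / (6.2) = 0.756;  z ← (1−ω)·2.000 + ω·0.756 = 1.254

(0.400, -0.013, 1.254)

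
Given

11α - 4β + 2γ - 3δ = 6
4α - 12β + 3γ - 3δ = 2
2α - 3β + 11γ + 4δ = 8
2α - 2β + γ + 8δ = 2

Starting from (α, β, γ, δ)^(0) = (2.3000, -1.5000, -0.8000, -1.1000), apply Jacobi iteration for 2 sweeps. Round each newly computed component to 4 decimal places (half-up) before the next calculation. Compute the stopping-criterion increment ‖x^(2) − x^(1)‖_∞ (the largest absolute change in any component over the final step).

1.0199

Iteration 1:
  α = (6 - (-4)·-1.5000 - (2)·-0.8000 - (-3)·-1.1000) / (11) = -0.1545
  β = (2 - (4)·2.3000 - (3)·-0.8000 - (-3)·-1.1000) / (-12) = 0.6750
  γ = (8 - (2)·2.3000 - (-3)·-1.5000 - (4)·-1.1000) / (11) = 0.3000
  δ = (2 - (2)·2.3000 - (-2)·-1.5000 - (1)·-0.8000) / (8) = -0.6000
Iteration 2:
  α = (6 - (-4)·0.6750 - (2)·0.3000 - (-3)·-0.6000) / (11) = 0.5727
  β = (2 - (4)·-0.1545 - (3)·0.3000 - (-3)·-0.6000) / (-12) = 0.0068
  γ = (8 - (2)·-0.1545 - (-3)·0.6750 - (4)·-0.6000) / (11) = 1.1576
  δ = (2 - (2)·-0.1545 - (-2)·0.6750 - (1)·0.3000) / (8) = 0.4199
Change: (0.7272, -0.6682, 0.8576, 1.0199) → max |·| = 1.0199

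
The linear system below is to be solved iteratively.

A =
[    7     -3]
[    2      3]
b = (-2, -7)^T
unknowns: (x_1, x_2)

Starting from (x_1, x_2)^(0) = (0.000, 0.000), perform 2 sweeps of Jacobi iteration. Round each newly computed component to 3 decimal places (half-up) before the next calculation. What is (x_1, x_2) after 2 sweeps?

(-1.286, -2.143)

Iteration 1:
  x_1 = (-2 - (-3)·0.000) / (7) = -0.286
  x_2 = (-7 - (2)·0.000) / (3) = -2.333
Iteration 2:
  x_1 = (-2 - (-3)·-2.333) / (7) = -1.286
  x_2 = (-7 - (2)·-0.286) / (3) = -2.143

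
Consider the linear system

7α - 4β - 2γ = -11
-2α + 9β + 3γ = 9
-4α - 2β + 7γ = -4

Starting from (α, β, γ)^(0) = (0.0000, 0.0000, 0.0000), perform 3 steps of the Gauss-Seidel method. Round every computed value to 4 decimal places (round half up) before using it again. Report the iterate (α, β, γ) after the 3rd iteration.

Iteration 1:
  α = (-11 - (-4)·0.0000 - (-2)·0.0000) / (7) = -1.5714
  β = (9 - (-2)·-1.5714 - (3)·0.0000) / (9) = 0.6508
  γ = (-4 - (-4)·-1.5714 - (-2)·0.6508) / (7) = -1.2834
Iteration 2:
  α = (-11 - (-4)·0.6508 - (-2)·-1.2834) / (7) = -1.5662
  β = (9 - (-2)·-1.5662 - (3)·-1.2834) / (9) = 1.0798
  γ = (-4 - (-4)·-1.5662 - (-2)·1.0798) / (7) = -1.1579
Iteration 3:
  α = (-11 - (-4)·1.0798 - (-2)·-1.1579) / (7) = -1.2852
  β = (9 - (-2)·-1.2852 - (3)·-1.1579) / (9) = 1.1004
  γ = (-4 - (-4)·-1.2852 - (-2)·1.1004) / (7) = -0.9914

(-1.2852, 1.1004, -0.9914)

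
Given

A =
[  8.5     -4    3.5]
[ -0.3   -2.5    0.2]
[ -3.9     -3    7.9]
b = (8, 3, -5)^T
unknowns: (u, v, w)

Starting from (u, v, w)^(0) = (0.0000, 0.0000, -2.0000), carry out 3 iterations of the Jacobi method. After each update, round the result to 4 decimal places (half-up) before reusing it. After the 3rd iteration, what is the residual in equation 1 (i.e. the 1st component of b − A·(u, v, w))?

Iteration 1:
  u = (8 - (-4)·0.0000 - (3.5)·-2.0000) / (8.5) = 1.7647
  v = (3 - (-0.3)·0.0000 - (0.2)·-2.0000) / (-2.5) = -1.3600
  w = (-5 - (-3.9)·0.0000 - (-3)·0.0000) / (7.9) = -0.6329
Iteration 2:
  u = (8 - (-4)·-1.3600 - (3.5)·-0.6329) / (8.5) = 0.5618
  v = (3 - (-0.3)·1.7647 - (0.2)·-0.6329) / (-2.5) = -1.4624
  w = (-5 - (-3.9)·1.7647 - (-3)·-1.3600) / (7.9) = -0.2782
Iteration 3:
  u = (8 - (-4)·-1.4624 - (3.5)·-0.2782) / (8.5) = 0.3675
  v = (3 - (-0.3)·0.5618 - (0.2)·-0.2782) / (-2.5) = -1.2897
  w = (-5 - (-3.9)·0.5618 - (-3)·-1.4624) / (7.9) = -0.9109
Residual b − A·x = (2.9056, 0.0682, -0.2397)

2.9056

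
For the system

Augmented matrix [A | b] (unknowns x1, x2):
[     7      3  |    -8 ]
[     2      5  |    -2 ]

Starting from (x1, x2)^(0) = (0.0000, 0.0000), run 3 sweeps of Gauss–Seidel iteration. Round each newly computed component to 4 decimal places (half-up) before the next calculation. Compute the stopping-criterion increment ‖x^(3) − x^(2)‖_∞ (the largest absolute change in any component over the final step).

Iteration 1:
  x1 = (-8 - (3)·0.0000) / (7) = -1.1429
  x2 = (-2 - (2)·-1.1429) / (5) = 0.0572
Iteration 2:
  x1 = (-8 - (3)·0.0572) / (7) = -1.1674
  x2 = (-2 - (2)·-1.1674) / (5) = 0.0670
Iteration 3:
  x1 = (-8 - (3)·0.0670) / (7) = -1.1716
  x2 = (-2 - (2)·-1.1716) / (5) = 0.0686
Change: (-0.0042, 0.0016) → max |·| = 0.0042

0.0042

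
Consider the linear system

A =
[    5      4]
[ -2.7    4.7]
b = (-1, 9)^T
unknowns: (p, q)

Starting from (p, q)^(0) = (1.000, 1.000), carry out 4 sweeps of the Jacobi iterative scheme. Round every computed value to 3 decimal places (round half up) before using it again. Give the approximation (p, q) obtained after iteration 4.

Iteration 1:
  p = (-1 - (4)·1.000) / (5) = -1.000
  q = (9 - (-2.7)·1.000) / (4.7) = 2.489
Iteration 2:
  p = (-1 - (4)·2.489) / (5) = -2.191
  q = (9 - (-2.7)·-1.000) / (4.7) = 1.340
Iteration 3:
  p = (-1 - (4)·1.340) / (5) = -1.272
  q = (9 - (-2.7)·-2.191) / (4.7) = 0.656
Iteration 4:
  p = (-1 - (4)·0.656) / (5) = -0.725
  q = (9 - (-2.7)·-1.272) / (4.7) = 1.184

(-0.725, 1.184)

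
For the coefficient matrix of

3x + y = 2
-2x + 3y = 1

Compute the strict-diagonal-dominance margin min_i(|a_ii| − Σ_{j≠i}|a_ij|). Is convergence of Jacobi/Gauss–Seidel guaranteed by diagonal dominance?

1

row 1: |3| − (1) = 2
row 2: |3| − (2) = 1
minimum over rows = 1 → strictly diagonally dominant (convergence guaranteed)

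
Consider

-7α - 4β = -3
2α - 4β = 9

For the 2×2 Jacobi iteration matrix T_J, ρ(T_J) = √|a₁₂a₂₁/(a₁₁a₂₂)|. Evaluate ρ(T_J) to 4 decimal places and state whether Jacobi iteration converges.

0.5345

a₁₂a₂₁/(a₁₁a₂₂) = (-4)·(2) / ((-7)·(-4)) = -0.285714
ρ = √|-0.285714| = √0.285714 = 0.5345
ρ < 1, so Jacobi converges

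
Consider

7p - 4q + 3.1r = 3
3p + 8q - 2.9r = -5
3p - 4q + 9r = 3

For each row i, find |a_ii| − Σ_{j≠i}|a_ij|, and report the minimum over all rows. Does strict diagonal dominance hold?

row 1: |7| − (4+3.1) = -0.1
row 2: |8| − (3+2.9) = 2.1
row 3: |9| − (3+4) = 2
minimum over rows = -0.1 → not strictly diagonally dominant

-0.1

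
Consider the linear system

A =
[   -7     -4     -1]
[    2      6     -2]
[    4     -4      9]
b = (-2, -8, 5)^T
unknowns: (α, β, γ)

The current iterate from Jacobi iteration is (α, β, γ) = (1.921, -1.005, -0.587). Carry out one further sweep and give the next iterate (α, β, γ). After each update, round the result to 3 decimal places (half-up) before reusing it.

One sweep:
  α = (-2 - (-4)·-1.005 - (-1)·-0.587) / (-7) = 0.944
  β = (-8 - (2)·1.921 - (-2)·-0.587) / (6) = -2.169
  γ = (5 - (4)·1.921 - (-4)·-1.005) / (9) = -0.745

(0.944, -2.169, -0.745)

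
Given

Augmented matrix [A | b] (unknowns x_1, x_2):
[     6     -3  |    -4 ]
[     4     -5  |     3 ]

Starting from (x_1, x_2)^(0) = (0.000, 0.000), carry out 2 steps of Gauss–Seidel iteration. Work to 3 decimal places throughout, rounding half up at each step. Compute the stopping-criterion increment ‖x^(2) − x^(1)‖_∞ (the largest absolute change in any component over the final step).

0.567

Iteration 1:
  x_1 = (-4 - (-3)·0.000) / (6) = -0.667
  x_2 = (3 - (4)·-0.667) / (-5) = -1.134
Iteration 2:
  x_1 = (-4 - (-3)·-1.134) / (6) = -1.234
  x_2 = (3 - (4)·-1.234) / (-5) = -1.587
Change: (-0.567, -0.453) → max |·| = 0.567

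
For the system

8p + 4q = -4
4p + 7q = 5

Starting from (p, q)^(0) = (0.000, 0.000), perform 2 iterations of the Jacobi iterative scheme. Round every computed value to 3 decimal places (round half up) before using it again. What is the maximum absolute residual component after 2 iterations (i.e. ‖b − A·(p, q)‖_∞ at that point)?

Iteration 1:
  p = (-4 - (4)·0.000) / (8) = -0.500
  q = (5 - (4)·0.000) / (7) = 0.714
Iteration 2:
  p = (-4 - (4)·0.714) / (8) = -0.857
  q = (5 - (4)·-0.500) / (7) = 1.000
Residual b − A·x = (-1.144, 1.428); ∞-norm = 1.428

1.428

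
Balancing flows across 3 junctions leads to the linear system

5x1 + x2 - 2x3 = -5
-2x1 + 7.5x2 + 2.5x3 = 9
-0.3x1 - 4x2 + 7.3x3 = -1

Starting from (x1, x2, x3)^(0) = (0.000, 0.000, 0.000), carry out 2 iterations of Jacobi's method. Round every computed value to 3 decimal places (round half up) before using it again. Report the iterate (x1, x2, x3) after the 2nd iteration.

(-1.295, 0.979, 0.479)

Iteration 1:
  x1 = (-5 - (1)·0.000 - (-2)·0.000) / (5) = -1.000
  x2 = (9 - (-2)·0.000 - (2.5)·0.000) / (7.5) = 1.200
  x3 = (-1 - (-0.3)·0.000 - (-4)·0.000) / (7.3) = -0.137
Iteration 2:
  x1 = (-5 - (1)·1.200 - (-2)·-0.137) / (5) = -1.295
  x2 = (9 - (-2)·-1.000 - (2.5)·-0.137) / (7.5) = 0.979
  x3 = (-1 - (-0.3)·-1.000 - (-4)·1.200) / (7.3) = 0.479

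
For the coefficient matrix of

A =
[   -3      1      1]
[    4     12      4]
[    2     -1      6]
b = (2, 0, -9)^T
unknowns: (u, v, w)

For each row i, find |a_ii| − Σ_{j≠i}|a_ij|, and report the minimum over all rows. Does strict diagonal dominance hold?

row 1: |-3| − (1+1) = 1
row 2: |12| − (4+4) = 4
row 3: |6| − (2+1) = 3
minimum over rows = 1 → strictly diagonally dominant (convergence guaranteed)

1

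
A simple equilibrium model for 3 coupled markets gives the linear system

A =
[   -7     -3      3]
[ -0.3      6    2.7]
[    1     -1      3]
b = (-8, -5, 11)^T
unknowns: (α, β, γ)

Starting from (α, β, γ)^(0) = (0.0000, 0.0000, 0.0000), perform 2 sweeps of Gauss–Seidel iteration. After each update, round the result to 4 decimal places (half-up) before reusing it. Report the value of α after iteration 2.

Iteration 1:
  α = (-8 - (-3)·0.0000 - (3)·0.0000) / (-7) = 1.1429
  β = (-5 - (-0.3)·1.1429 - (2.7)·0.0000) / (6) = -0.7762
  γ = (11 - (1)·1.1429 - (-1)·-0.7762) / (3) = 3.0270
Iteration 2:
  α = (-8 - (-3)·-0.7762 - (3)·3.0270) / (-7) = 2.7728
  β = (-5 - (-0.3)·2.7728 - (2.7)·3.0270) / (6) = -2.0568
  γ = (11 - (1)·2.7728 - (-1)·-2.0568) / (3) = 2.0568

2.7728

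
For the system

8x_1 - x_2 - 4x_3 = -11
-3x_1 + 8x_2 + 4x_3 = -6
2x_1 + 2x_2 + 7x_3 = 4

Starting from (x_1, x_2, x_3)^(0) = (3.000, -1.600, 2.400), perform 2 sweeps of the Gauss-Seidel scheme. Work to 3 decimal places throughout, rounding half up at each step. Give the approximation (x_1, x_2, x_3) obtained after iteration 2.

Iteration 1:
  x_1 = (-11 - (-1)·-1.600 - (-4)·2.400) / (8) = -0.375
  x_2 = (-6 - (-3)·-0.375 - (4)·2.400) / (8) = -2.091
  x_3 = (4 - (2)·-0.375 - (2)·-2.091) / (7) = 1.276
Iteration 2:
  x_1 = (-11 - (-1)·-2.091 - (-4)·1.276) / (8) = -0.998
  x_2 = (-6 - (-3)·-0.998 - (4)·1.276) / (8) = -1.762
  x_3 = (4 - (2)·-0.998 - (2)·-1.762) / (7) = 1.360

(-0.998, -1.762, 1.360)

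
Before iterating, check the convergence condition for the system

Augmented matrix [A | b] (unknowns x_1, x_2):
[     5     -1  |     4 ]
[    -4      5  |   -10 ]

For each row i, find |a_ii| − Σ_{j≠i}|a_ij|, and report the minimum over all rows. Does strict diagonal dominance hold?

row 1: |5| − (1) = 4
row 2: |5| − (4) = 1
minimum over rows = 1 → strictly diagonally dominant (convergence guaranteed)

1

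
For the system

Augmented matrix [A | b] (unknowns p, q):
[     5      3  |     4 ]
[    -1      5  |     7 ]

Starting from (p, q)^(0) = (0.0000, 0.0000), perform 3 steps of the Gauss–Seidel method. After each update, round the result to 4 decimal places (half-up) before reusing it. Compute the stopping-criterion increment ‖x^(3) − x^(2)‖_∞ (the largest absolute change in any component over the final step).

0.1123

Iteration 1:
  p = (4 - (3)·0.0000) / (5) = 0.8000
  q = (7 - (-1)·0.8000) / (5) = 1.5600
Iteration 2:
  p = (4 - (3)·1.5600) / (5) = -0.1360
  q = (7 - (-1)·-0.1360) / (5) = 1.3728
Iteration 3:
  p = (4 - (3)·1.3728) / (5) = -0.0237
  q = (7 - (-1)·-0.0237) / (5) = 1.3953
Change: (0.1123, 0.0225) → max |·| = 0.1123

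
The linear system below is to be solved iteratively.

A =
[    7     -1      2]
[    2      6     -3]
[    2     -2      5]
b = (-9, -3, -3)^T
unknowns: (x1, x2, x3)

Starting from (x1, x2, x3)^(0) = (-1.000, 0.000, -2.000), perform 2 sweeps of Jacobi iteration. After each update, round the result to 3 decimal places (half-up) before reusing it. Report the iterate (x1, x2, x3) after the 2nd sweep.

Iteration 1:
  x1 = (-9 - (-1)·0.000 - (2)·-2.000) / (7) = -0.714
  x2 = (-3 - (2)·-1.000 - (-3)·-2.000) / (6) = -1.167
  x3 = (-3 - (2)·-1.000 - (-2)·0.000) / (5) = -0.200
Iteration 2:
  x1 = (-9 - (-1)·-1.167 - (2)·-0.200) / (7) = -1.395
  x2 = (-3 - (2)·-0.714 - (-3)·-0.200) / (6) = -0.362
  x3 = (-3 - (2)·-0.714 - (-2)·-1.167) / (5) = -0.781

(-1.395, -0.362, -0.781)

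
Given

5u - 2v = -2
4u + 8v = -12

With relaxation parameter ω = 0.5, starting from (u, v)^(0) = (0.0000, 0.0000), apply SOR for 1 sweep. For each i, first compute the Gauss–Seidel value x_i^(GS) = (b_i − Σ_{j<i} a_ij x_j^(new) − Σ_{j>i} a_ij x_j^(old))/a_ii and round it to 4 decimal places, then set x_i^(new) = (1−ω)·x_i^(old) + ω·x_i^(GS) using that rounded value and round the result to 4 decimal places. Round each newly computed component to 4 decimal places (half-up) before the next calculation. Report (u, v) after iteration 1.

Iteration 1:
  u: GS value = (-2 - (-2)·0.0000) / (5) = -0.4000;  u ← (1−ω)·0.0000 + ω·-0.4000 = -0.2000
  v: GS value = (-12 - (4)·-0.2000) / (8) = -1.4000;  v ← (1−ω)·0.0000 + ω·-1.4000 = -0.7000

(-0.2000, -0.7000)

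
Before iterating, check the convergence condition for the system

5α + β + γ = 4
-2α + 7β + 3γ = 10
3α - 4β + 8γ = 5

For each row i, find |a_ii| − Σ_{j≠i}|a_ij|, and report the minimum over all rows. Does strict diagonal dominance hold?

1

row 1: |5| − (1+1) = 3
row 2: |7| − (2+3) = 2
row 3: |8| − (3+4) = 1
minimum over rows = 1 → strictly diagonally dominant (convergence guaranteed)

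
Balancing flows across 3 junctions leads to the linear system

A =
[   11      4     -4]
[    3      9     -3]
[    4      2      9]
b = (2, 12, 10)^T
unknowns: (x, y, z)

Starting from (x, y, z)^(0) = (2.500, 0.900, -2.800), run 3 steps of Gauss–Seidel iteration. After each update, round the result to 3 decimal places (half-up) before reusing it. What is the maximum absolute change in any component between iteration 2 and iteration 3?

Iteration 1:
  x = (2 - (4)·0.900 - (-4)·-2.800) / (11) = -1.164
  y = (12 - (3)·-1.164 - (-3)·-2.800) / (9) = 0.788
  z = (10 - (4)·-1.164 - (2)·0.788) / (9) = 1.453
Iteration 2:
  x = (2 - (4)·0.788 - (-4)·1.453) / (11) = 0.424
  y = (12 - (3)·0.424 - (-3)·1.453) / (9) = 1.676
  z = (10 - (4)·0.424 - (2)·1.676) / (9) = 0.550
Iteration 3:
  x = (2 - (4)·1.676 - (-4)·0.550) / (11) = -0.228
  y = (12 - (3)·-0.228 - (-3)·0.550) / (9) = 1.593
  z = (10 - (4)·-0.228 - (2)·1.593) / (9) = 0.858
Change: (-0.652, -0.083, 0.308) → max |·| = 0.652

0.652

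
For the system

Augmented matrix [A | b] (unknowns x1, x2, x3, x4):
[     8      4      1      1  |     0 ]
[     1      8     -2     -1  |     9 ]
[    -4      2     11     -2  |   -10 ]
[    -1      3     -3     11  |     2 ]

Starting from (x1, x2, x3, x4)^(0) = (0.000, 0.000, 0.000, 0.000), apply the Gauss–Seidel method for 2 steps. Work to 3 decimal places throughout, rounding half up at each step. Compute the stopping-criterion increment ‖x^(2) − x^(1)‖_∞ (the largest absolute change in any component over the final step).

0.370

Iteration 1:
  x1 = (0 - (4)·0.000 - (1)·0.000 - (1)·0.000) / (8) = 0.000
  x2 = (9 - (1)·0.000 - (-2)·0.000 - (-1)·0.000) / (8) = 1.125
  x3 = (-10 - (-4)·0.000 - (2)·1.125 - (-2)·0.000) / (11) = -1.114
  x4 = (2 - (-1)·0.000 - (3)·1.125 - (-3)·-1.114) / (11) = -0.429
Iteration 2:
  x1 = (0 - (4)·1.125 - (1)·-1.114 - (1)·-0.429) / (8) = -0.370
  x2 = (9 - (1)·-0.370 - (-2)·-1.114 - (-1)·-0.429) / (8) = 0.839
  x3 = (-10 - (-4)·-0.370 - (2)·0.839 - (-2)·-0.429) / (11) = -1.274
  x4 = (2 - (-1)·-0.370 - (3)·0.839 - (-3)·-1.274) / (11) = -0.428
Change: (-0.370, -0.286, -0.160, 0.001) → max |·| = 0.370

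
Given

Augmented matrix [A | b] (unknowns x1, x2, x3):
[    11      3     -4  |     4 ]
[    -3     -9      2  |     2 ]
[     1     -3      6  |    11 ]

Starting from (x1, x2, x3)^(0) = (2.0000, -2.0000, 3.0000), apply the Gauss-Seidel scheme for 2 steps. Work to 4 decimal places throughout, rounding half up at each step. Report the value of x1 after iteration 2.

0.9293

Iteration 1:
  x1 = (4 - (3)·-2.0000 - (-4)·3.0000) / (11) = 2.0000
  x2 = (2 - (-3)·2.0000 - (2)·3.0000) / (-9) = -0.2222
  x3 = (11 - (1)·2.0000 - (-3)·-0.2222) / (6) = 1.3889
Iteration 2:
  x1 = (4 - (3)·-0.2222 - (-4)·1.3889) / (11) = 0.9293
  x2 = (2 - (-3)·0.9293 - (2)·1.3889) / (-9) = -0.2233
  x3 = (11 - (1)·0.9293 - (-3)·-0.2233) / (6) = 1.5668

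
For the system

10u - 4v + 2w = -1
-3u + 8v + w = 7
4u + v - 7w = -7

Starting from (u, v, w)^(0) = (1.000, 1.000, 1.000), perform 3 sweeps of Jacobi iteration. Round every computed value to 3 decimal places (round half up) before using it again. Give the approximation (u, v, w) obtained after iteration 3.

(-0.064, 0.725, 1.104)

Iteration 1:
  u = (-1 - (-4)·1.000 - (2)·1.000) / (10) = 0.100
  v = (7 - (-3)·1.000 - (1)·1.000) / (8) = 1.125
  w = (-7 - (4)·1.000 - (1)·1.000) / (-7) = 1.714
Iteration 2:
  u = (-1 - (-4)·1.125 - (2)·1.714) / (10) = 0.007
  v = (7 - (-3)·0.100 - (1)·1.714) / (8) = 0.698
  w = (-7 - (4)·0.100 - (1)·1.125) / (-7) = 1.218
Iteration 3:
  u = (-1 - (-4)·0.698 - (2)·1.218) / (10) = -0.064
  v = (7 - (-3)·0.007 - (1)·1.218) / (8) = 0.725
  w = (-7 - (4)·0.007 - (1)·0.698) / (-7) = 1.104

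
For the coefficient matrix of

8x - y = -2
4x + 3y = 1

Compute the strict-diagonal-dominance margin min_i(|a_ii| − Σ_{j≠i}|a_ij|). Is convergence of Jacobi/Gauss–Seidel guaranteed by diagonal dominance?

row 1: |8| − (1) = 7
row 2: |3| − (4) = -1
minimum over rows = -1 → not strictly diagonally dominant

-1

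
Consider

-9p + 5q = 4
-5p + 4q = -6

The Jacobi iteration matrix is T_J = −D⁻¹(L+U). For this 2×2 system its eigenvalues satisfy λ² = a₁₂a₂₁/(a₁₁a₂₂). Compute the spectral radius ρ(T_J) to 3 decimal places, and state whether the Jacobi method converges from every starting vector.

a₁₂a₂₁/(a₁₁a₂₂) = (5)·(-5) / ((-9)·(4)) = 0.694444
ρ = √|0.694444| = √0.694444 = 0.833
ρ < 1, so Jacobi converges

0.833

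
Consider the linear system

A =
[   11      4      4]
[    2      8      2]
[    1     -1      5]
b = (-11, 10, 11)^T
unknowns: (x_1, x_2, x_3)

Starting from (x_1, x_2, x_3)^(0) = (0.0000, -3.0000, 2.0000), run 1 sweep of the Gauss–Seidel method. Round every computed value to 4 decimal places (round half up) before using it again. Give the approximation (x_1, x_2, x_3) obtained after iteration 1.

Iteration 1:
  x_1 = (-11 - (4)·-3.0000 - (4)·2.0000) / (11) = -0.6364
  x_2 = (10 - (2)·-0.6364 - (2)·2.0000) / (8) = 0.9091
  x_3 = (11 - (1)·-0.6364 - (-1)·0.9091) / (5) = 2.5091

(-0.6364, 0.9091, 2.5091)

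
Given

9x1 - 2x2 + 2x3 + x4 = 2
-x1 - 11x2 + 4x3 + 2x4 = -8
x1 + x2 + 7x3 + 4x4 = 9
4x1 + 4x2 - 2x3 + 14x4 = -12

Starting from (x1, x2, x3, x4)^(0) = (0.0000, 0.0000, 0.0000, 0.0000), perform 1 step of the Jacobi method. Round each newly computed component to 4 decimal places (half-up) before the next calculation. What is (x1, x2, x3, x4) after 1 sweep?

Iteration 1:
  x1 = (2 - (-2)·0.0000 - (2)·0.0000 - (1)·0.0000) / (9) = 0.2222
  x2 = (-8 - (-1)·0.0000 - (4)·0.0000 - (2)·0.0000) / (-11) = 0.7273
  x3 = (9 - (1)·0.0000 - (1)·0.0000 - (4)·0.0000) / (7) = 1.2857
  x4 = (-12 - (4)·0.0000 - (4)·0.0000 - (-2)·0.0000) / (14) = -0.8571

(0.2222, 0.7273, 1.2857, -0.8571)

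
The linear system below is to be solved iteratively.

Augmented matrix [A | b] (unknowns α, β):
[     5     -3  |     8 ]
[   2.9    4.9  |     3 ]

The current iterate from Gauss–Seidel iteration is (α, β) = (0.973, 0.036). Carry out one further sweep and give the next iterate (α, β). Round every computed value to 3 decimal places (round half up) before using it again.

One sweep:
  α = (8 - (-3)·0.036) / (5) = 1.622
  β = (3 - (2.9)·1.622) / (4.9) = -0.348

(1.622, -0.348)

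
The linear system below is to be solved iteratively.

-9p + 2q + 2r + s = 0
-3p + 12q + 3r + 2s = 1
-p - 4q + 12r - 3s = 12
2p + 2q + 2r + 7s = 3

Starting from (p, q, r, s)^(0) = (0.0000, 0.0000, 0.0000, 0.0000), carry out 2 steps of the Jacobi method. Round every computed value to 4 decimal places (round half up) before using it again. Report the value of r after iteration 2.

1.1349

Iteration 1:
  p = (0 - (2)·0.0000 - (2)·0.0000 - (1)·0.0000) / (-9) = 0.0000
  q = (1 - (-3)·0.0000 - (3)·0.0000 - (2)·0.0000) / (12) = 0.0833
  r = (12 - (-1)·0.0000 - (-4)·0.0000 - (-3)·0.0000) / (12) = 1.0000
  s = (3 - (2)·0.0000 - (2)·0.0000 - (2)·0.0000) / (7) = 0.4286
Iteration 2:
  p = (0 - (2)·0.0833 - (2)·1.0000 - (1)·0.4286) / (-9) = 0.2884
  q = (1 - (-3)·0.0000 - (3)·1.0000 - (2)·0.4286) / (12) = -0.2381
  r = (12 - (-1)·0.0000 - (-4)·0.0833 - (-3)·0.4286) / (12) = 1.1349
  s = (3 - (2)·0.0000 - (2)·0.0833 - (2)·1.0000) / (7) = 0.1191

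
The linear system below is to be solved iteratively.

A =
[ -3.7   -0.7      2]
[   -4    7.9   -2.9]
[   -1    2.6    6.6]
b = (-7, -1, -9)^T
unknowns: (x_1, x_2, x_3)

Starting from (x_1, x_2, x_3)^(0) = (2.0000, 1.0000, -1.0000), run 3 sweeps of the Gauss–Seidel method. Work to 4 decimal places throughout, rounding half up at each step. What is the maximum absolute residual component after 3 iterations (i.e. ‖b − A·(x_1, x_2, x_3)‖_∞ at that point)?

Iteration 1:
  x_1 = (-7 - (-0.7)·1.0000 - (2)·-1.0000) / (-3.7) = 1.1622
  x_2 = (-1 - (-4)·1.1622 - (-2.9)·-1.0000) / (7.9) = 0.0948
  x_3 = (-9 - (-1)·1.1622 - (2.6)·0.0948) / (6.6) = -1.2249
Iteration 2:
  x_1 = (-7 - (-0.7)·0.0948 - (2)·-1.2249) / (-3.7) = 1.2118
  x_2 = (-1 - (-4)·1.2118 - (-2.9)·-1.2249) / (7.9) = 0.0373
  x_3 = (-9 - (-1)·1.2118 - (2.6)·0.0373) / (6.6) = -1.1947
Iteration 3:
  x_1 = (-7 - (-0.7)·0.0373 - (2)·-1.1947) / (-3.7) = 1.2391
  x_2 = (-1 - (-4)·1.2391 - (-2.9)·-1.1947) / (7.9) = 0.0622
  x_3 = (-9 - (-1)·1.2391 - (2.6)·0.0622) / (6.6) = -1.2004
Residual b − A·x = (0.0290, -0.0161, 0.0000); ∞-norm = 0.0290

0.0290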